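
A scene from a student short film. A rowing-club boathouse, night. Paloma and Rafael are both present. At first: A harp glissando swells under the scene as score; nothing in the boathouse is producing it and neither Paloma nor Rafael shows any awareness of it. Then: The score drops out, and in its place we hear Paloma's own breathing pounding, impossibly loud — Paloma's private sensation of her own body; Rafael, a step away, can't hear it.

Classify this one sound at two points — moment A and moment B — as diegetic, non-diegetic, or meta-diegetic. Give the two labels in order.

Moment A: underscore with no in-world source, inaudible to the characters → non-diegetic.
Moment B: the body sound is Paloma's subjective perception alone — Rafael can't hear it → meta-diegetic.

non-diegetic, meta-diegetic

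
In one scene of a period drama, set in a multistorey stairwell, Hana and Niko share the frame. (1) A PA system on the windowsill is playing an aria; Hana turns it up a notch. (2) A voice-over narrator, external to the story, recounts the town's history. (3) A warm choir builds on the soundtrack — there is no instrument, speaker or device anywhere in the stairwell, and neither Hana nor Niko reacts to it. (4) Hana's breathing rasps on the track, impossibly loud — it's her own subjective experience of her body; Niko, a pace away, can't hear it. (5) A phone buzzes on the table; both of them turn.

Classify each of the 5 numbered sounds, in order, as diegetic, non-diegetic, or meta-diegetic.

Sound (1): a PA system is a physical source in the scene and Hana reacts to it, so diegetic.
Sound (2): commentary laid over the scene from outside the fiction, so non-diegetic.
(3) is non-diegetic: it has no source in the story world and no character can hear it — it's underscore.
(4) is meta-diegetic: a subjective body sound — Hana's private perception, inaudible to Niko.
(5) an in-world source (a phone); characters could hear it → diegetic.

diegetic, non-diegetic, non-diegetic, meta-diegetic, diegetic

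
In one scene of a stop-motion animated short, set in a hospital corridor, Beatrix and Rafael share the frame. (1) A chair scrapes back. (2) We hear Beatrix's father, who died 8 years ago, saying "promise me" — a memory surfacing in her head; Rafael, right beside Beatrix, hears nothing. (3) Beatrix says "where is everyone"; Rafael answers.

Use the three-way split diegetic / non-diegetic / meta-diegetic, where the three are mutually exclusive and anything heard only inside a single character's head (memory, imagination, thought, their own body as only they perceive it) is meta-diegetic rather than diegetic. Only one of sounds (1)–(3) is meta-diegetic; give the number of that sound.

2

Sound (1): a chair is a real object/event in the scene's world, so diegetic.
Sound (2): it's Beatrix's recollection rendered as sound; the other character can't hear it, so meta-diegetic.
(3) is diegetic: on-screen dialogue — Beatrix speaks and Rafael is there to hear.
Only (2) is meta-diegetic.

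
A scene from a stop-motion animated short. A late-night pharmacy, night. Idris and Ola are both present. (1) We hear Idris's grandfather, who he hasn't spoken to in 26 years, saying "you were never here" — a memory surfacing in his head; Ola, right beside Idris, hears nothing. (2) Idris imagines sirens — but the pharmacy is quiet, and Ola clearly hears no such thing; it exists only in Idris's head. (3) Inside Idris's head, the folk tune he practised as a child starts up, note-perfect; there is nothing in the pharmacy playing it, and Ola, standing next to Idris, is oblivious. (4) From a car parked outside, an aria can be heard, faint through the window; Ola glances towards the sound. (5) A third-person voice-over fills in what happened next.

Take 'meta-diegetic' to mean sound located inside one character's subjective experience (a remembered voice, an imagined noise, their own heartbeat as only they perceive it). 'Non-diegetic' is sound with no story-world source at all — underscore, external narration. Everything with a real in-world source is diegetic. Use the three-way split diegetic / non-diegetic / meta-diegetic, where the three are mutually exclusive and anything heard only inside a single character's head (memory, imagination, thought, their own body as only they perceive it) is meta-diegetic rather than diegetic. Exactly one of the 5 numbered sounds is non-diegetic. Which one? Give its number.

5

Sound (1): it's Idris's recollection rendered as sound; the other character can't hear it, so meta-diegetic.
(2) is meta-diegetic: Idris alone 'hears' it — an imagined sound, not present in the space.
Sound (3): the music is a memory playing inside Idris's mind alone; no real-world source, Ola can't hear it, so meta-diegetic.
(4) off-screen diegetic: the source is out of frame but still in the story's space → diegetic.
(5) is non-diegetic: external voice-over — not a character, not heard by anyone in the scene.
Only (5) is non-diegetic.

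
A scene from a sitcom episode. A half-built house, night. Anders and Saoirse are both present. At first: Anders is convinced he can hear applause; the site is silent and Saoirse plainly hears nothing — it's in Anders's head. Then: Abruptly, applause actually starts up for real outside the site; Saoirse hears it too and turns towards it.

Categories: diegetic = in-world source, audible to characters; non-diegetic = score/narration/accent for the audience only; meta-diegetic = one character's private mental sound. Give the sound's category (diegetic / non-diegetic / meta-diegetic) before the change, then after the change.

Before the change: only Anders 'hears' it — imagined, in his mind → meta-diegetic.
After the change: now there's a real external source and Saoirse hears it too — in the story world → diegetic.

meta-diegetic, diegetic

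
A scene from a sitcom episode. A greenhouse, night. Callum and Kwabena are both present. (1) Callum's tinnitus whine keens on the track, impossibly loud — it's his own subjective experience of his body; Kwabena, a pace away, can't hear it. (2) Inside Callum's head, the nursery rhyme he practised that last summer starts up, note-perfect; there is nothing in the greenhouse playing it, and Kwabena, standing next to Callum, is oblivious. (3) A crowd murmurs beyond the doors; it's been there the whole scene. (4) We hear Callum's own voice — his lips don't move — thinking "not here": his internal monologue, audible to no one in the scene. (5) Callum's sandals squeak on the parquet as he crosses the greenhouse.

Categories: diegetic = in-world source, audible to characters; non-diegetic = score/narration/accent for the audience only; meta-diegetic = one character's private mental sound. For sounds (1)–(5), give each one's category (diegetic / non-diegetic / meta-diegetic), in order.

meta-diegetic, meta-diegetic, diegetic, meta-diegetic, diegetic

Sound (1): it's Callum's internal bodily sensation rendered as sound; only Callum 'hears' it, so meta-diegetic.
Sound (2): remembered music, private to Callum — Kwabena is oblivious because it isn't in the room, so meta-diegetic.
(3) a crowd is part of the location's real environment → diegetic.
(4) is meta-diegetic: Callum's thought-voice: a private mental sound no other character can hear.
Sound (5): it's the physical sound of Callum moving in the space, so diegetic.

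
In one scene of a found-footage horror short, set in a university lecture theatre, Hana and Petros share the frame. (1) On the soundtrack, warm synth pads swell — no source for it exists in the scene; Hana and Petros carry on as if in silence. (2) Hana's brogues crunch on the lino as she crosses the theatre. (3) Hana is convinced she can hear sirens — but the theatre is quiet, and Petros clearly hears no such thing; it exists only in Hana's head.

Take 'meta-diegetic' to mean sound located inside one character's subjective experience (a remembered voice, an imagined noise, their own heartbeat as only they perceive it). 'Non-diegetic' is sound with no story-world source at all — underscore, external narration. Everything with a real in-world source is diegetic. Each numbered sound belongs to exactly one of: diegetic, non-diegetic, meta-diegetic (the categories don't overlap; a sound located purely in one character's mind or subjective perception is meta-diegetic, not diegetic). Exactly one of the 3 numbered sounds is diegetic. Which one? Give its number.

Sound (1): it has no source in the story world and no character can hear it — it's underscore, so non-diegetic.
(2) is diegetic: it's the physical sound of Hana moving in the space.
(3) the sound is imagined by Hana; nothing in the story world is producing it and Petros can't hear it → meta-diegetic.
Only (2) is diegetic.

2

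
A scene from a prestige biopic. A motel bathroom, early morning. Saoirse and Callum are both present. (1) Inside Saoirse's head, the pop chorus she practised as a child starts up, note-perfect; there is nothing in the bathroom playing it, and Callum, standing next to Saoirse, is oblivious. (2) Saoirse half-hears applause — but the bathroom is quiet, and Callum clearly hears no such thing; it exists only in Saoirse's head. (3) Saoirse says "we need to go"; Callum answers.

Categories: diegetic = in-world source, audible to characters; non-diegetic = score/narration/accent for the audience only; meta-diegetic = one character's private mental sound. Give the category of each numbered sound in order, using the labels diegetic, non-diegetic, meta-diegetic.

meta-diegetic, meta-diegetic, diegetic

(1) is meta-diegetic: the music is a memory playing inside Saoirse's mind alone; no real-world source, Callum can't hear it.
(2) is meta-diegetic: Saoirse alone 'hears' it — an imagined sound, not present in the space.
(3) on-screen dialogue — Saoirse speaks and Callum is there to hear → diegetic.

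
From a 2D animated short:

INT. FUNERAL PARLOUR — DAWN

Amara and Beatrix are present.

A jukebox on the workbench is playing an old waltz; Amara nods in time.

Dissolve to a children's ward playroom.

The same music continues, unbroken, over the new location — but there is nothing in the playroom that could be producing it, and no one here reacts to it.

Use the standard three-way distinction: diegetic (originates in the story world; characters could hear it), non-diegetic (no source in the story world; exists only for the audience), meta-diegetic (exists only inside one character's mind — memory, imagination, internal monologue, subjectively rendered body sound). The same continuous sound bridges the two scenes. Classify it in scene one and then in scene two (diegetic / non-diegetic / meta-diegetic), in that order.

Scene one: a jukebox is an on-screen source and Amara reacts to it → diegetic.
Scene two: there is no source in the playroom and no one hears it — it's now underscore → non-diegetic.

diegetic, non-diegetic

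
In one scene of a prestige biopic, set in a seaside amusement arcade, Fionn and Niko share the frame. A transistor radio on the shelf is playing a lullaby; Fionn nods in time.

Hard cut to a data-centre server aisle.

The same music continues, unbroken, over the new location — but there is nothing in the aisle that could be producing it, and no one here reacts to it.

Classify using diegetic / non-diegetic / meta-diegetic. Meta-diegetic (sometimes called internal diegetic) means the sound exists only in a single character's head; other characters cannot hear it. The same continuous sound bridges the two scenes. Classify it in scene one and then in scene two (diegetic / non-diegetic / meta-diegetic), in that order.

diegetic, non-diegetic

Scene one: a transistor radio is an on-screen source and Fionn reacts to it → diegetic.
Scene two: there is no source in the aisle and no one hears it — it's now underscore → non-diegetic.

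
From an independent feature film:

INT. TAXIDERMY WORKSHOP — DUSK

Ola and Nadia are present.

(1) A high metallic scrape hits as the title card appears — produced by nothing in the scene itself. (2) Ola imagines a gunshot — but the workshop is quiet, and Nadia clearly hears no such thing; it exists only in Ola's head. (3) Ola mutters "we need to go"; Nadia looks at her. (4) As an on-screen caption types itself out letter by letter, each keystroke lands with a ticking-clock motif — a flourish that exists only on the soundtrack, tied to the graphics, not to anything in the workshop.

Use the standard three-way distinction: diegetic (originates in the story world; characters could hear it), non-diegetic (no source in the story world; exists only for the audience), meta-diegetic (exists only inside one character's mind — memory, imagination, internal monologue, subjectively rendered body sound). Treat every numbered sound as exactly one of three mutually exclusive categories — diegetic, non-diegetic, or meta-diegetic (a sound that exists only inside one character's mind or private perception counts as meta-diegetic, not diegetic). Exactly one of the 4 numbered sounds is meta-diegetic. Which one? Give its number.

2

(1) an editorial stinger — it belongs to the cut, not the story world → non-diegetic.
(2) is meta-diegetic: Ola alone 'hears' it — an imagined sound, not present in the space.
Sound (3): Ola is a character speaking aloud in the scene, so diegetic.
(4) sound married to a title/caption — outside the diegesis by definition → non-diegetic.
Only (2) is meta-diegetic.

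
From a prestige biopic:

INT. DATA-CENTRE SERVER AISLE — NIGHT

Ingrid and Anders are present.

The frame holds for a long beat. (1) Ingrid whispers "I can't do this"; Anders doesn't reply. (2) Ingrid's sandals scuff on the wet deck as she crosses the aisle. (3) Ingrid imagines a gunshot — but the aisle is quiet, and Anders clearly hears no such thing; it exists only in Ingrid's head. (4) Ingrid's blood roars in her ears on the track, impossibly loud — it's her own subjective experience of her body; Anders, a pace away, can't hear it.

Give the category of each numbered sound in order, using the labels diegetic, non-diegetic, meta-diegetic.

(1) is diegetic: on-screen dialogue — Ingrid speaks and Anders is there to hear.
(2) is diegetic: Ingrid's footsteps are produced in the story world.
Sound (3): Ingrid alone 'hears' it — an imagined sound, not present in the space, so meta-diegetic.
(4) is meta-diegetic: it's Ingrid's internal bodily sensation rendered as sound; only Ingrid 'hears' it.

diegetic, diegetic, meta-diegetic, meta-diegetic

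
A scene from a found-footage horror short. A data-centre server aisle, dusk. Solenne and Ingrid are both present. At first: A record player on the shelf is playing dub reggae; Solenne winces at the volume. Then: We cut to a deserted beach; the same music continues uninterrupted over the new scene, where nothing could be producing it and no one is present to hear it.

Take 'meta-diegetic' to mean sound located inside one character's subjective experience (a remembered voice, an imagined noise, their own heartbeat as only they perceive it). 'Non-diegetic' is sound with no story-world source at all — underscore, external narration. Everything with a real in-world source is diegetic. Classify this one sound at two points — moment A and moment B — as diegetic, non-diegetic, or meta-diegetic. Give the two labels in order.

Moment A: a record player is a real in-scene source and Solenne reacts to it → diegetic.
Moment B: there is no longer any in-world source and no one can hear it — it has become underscore → non-diegetic.

diegetic, non-diegetic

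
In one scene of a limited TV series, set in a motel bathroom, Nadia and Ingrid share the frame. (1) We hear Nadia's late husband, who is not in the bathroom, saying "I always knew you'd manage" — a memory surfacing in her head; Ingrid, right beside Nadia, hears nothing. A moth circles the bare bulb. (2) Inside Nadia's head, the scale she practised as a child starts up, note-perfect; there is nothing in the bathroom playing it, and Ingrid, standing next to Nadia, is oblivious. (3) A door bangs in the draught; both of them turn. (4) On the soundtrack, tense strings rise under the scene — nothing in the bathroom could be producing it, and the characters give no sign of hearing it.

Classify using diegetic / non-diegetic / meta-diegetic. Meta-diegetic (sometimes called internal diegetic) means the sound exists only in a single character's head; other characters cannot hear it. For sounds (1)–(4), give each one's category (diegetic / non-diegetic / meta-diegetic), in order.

(1) it's Nadia's recollection rendered as sound; the other character can't hear it → meta-diegetic.
(2) is meta-diegetic: it lives in Nadia's subjectivity, not in the bathroom.
Sound (3): the sound comes from a door physically present in the location, so diegetic.
(4) score with no on-screen or off-screen source; it exists for the audience alone → non-diegetic.

meta-diegetic, meta-diegetic, diegetic, non-diegetic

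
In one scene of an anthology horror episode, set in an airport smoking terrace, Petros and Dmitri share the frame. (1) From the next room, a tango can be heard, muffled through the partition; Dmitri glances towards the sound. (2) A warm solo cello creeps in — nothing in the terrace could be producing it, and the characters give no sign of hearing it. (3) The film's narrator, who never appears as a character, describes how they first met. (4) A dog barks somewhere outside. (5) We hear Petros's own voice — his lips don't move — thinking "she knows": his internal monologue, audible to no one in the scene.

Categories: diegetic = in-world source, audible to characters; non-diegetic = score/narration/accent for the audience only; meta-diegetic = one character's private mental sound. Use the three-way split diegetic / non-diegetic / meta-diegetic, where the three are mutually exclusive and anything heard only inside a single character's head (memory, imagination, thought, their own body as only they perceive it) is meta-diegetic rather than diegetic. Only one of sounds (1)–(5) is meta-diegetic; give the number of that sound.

(1) off-screen diegetic: the source is out of frame but still in the story's space → diegetic.
Sound (2): it has no source in the story world and no character can hear it — it's underscore, so non-diegetic.
(3) is non-diegetic: commentary laid over the scene from outside the fiction.
(4) an in-world source (a dog); characters could hear it → diegetic.
Sound (5): internal monologue — inside Petros's mind, not spoken into the scene, so meta-diegetic.
Only (5) is meta-diegetic.

5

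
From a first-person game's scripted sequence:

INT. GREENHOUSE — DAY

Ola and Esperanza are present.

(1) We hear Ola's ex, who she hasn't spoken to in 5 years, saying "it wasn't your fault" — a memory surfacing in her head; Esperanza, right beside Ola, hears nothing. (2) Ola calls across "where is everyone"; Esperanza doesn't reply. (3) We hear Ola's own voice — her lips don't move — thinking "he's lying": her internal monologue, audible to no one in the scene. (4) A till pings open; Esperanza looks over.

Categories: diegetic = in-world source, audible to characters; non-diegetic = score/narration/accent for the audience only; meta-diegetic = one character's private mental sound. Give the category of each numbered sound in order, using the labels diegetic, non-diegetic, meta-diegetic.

meta-diegetic, diegetic, meta-diegetic, diegetic

(1) is meta-diegetic: the voice is a memory playing only inside Ola's mind; Esperanza can't hear it.
(2) spoken by a character present in the story world → diegetic.
(3) is meta-diegetic: internal monologue — inside Ola's mind, not spoken into the scene.
(4) a till is a real object/event in the scene's world → diegetic.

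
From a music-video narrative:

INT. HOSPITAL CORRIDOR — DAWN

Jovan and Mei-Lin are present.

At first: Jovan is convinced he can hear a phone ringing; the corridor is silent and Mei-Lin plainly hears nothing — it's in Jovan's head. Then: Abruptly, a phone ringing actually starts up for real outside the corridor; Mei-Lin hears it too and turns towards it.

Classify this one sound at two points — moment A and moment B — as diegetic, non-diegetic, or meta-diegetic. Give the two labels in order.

Moment A: only Jovan 'hears' it — imagined, in his mind → meta-diegetic.
Moment B: now there's a real external source and Mei-Lin hears it too — in the story world → diegetic.

meta-diegetic, diegetic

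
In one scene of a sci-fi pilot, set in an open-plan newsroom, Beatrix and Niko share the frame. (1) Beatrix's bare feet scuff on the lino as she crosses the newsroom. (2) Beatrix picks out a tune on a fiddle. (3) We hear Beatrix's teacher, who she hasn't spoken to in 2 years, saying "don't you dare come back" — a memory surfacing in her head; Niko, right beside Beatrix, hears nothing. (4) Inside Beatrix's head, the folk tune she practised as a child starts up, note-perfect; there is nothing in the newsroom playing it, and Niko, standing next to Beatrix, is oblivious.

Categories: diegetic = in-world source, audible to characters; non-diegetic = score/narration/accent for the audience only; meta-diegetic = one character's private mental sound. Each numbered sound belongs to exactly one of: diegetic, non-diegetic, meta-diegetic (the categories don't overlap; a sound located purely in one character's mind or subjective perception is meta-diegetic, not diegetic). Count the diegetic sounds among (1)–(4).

(1) is diegetic: a character's body making contact with the set — an in-world sound.
Sound (2): the instrument and the performer are both in the scene, so diegetic.
(3) a remembered line, private to Beatrix — not present in the room, not audible to Niko → meta-diegetic.
(4) is meta-diegetic: the music is a memory playing inside Beatrix's mind alone; no real-world source, Niko can't hear it.
Diegetic: (1), (2) — that's 2.

2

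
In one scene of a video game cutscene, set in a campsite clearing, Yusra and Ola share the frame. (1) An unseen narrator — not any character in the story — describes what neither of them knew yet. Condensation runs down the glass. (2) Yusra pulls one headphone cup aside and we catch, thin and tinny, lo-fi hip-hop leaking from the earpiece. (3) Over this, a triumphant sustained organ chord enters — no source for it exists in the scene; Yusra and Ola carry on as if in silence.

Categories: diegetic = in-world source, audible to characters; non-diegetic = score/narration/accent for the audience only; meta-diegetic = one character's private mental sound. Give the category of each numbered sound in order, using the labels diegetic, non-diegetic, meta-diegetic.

Sound (1): commentary laid over the scene from outside the fiction, so non-diegetic.
Sound (2): the earpiece is a real device on Yusra's head — source music, so diegetic.
(3) is non-diegetic: nothing in the clearing produces it and the characters don't hear it — pure soundtrack.

non-diegetic, diegetic, non-diegetic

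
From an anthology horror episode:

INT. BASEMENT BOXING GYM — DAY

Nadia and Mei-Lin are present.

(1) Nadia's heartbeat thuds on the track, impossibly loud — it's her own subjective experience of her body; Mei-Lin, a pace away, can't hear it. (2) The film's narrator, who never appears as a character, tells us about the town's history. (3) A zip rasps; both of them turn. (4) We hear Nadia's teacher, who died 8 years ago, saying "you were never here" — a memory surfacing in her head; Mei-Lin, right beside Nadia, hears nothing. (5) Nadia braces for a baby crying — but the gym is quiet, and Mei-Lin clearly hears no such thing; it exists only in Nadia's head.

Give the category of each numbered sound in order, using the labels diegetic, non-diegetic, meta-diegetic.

(1) point-of-audition from inside Nadia's body; not a sound in the room → meta-diegetic.
Sound (2): external voice-over — not a character, not heard by anyone in the scene, so non-diegetic.
(3) is diegetic: the sound comes from a zip physically present in the location.
(4) is meta-diegetic: it's Nadia's recollection rendered as sound; the other character can't hear it.
(5) the sound is imagined by Nadia; nothing in the story world is producing it and Mei-Lin can't hear it → meta-diegetic.

meta-diegetic, non-diegetic, diegetic, meta-diegetic, meta-diegetic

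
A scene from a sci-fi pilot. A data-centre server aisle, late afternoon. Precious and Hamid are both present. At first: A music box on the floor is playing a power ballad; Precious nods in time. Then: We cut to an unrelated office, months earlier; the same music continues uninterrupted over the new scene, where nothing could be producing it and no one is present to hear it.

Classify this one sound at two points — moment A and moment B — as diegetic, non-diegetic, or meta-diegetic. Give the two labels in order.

diegetic, non-diegetic

Moment A: a music box is a real in-scene source and Precious reacts to it → diegetic.
Moment B: there is no longer any in-world source and no one can hear it — it has become underscore → non-diegetic.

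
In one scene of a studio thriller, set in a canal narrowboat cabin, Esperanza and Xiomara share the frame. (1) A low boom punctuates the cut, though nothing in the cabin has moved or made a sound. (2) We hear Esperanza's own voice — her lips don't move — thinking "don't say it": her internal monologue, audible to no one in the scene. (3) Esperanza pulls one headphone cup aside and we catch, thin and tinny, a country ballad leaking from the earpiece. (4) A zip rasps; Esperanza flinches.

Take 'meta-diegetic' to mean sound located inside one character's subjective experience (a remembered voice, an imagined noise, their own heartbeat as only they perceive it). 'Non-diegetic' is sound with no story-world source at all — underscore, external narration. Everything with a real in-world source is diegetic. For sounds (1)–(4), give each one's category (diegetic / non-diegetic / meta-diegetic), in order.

non-diegetic, meta-diegetic, diegetic, diegetic

(1) an editorial stinger — it belongs to the cut, not the story world → non-diegetic.
(2) is meta-diegetic: Esperanza's thought-voice: a private mental sound no other character can hear.
(3) it's leaking from a physical pair of headphones in the scene → diegetic.
(4) is diegetic: an in-world source (a zip); characters could hear it.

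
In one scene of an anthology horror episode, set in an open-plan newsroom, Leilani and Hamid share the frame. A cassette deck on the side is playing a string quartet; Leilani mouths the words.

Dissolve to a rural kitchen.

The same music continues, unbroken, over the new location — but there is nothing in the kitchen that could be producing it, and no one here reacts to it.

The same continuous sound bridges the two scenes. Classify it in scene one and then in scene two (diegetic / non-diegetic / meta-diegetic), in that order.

diegetic, non-diegetic

Scene one: a cassette deck is an on-screen source and Leilani reacts to it → diegetic.
Scene two: there is no source in the kitchen and no one hears it — it's now underscore → non-diegetic.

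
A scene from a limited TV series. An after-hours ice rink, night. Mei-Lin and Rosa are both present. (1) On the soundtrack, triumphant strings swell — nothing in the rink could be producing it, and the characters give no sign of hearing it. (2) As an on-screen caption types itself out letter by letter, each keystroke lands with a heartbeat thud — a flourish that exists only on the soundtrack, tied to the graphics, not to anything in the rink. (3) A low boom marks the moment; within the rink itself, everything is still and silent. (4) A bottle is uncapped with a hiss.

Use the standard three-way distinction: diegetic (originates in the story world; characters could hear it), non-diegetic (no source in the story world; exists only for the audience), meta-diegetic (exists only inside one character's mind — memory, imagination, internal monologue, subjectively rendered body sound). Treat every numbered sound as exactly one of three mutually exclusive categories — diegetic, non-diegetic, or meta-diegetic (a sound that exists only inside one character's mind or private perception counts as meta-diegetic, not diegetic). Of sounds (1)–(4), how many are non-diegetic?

(1) is non-diegetic: nothing in the rink produces it and the characters don't hear it — pure soundtrack.
(2) it accompanies on-screen graphics, not anything inside the story world → non-diegetic.
(3) is non-diegetic: it's a sound-design accent with no in-world source; no one in the scene can hear it.
(4) the sound comes from a bottle physically present in the location → diegetic.
Non-diegetic: (1), (2), (3) — that's 3.

3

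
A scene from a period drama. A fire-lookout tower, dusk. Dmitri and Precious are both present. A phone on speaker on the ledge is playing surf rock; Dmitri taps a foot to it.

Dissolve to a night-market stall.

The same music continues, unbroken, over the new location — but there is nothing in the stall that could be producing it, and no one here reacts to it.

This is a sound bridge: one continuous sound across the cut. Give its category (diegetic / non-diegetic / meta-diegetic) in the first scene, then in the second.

Scene one: a phone on speaker is an on-screen source and Dmitri reacts to it → diegetic.
Scene two: there is no source in the stall and no one hears it — it's now underscore → non-diegetic.

diegetic, non-diegetic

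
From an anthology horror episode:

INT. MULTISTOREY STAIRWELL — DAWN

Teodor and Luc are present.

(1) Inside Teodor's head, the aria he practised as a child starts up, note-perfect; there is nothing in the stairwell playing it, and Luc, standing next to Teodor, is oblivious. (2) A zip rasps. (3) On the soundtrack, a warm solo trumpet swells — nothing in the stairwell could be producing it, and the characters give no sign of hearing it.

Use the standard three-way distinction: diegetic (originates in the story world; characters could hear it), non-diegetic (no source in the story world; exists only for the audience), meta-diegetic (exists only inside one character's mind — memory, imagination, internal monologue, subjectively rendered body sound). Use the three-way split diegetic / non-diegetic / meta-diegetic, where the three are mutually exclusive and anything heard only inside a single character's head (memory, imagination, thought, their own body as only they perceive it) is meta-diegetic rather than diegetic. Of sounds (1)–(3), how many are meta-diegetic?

1

Sound (1): remembered music, private to Teodor — Luc is oblivious because it isn't in the room, so meta-diegetic.
(2) is diegetic: the sound comes from a zip physically present in the location.
(3) is non-diegetic: it has no source in the story world and no character can hear it — it's underscore.
So 1 of the 3 is meta-diegetic: (1).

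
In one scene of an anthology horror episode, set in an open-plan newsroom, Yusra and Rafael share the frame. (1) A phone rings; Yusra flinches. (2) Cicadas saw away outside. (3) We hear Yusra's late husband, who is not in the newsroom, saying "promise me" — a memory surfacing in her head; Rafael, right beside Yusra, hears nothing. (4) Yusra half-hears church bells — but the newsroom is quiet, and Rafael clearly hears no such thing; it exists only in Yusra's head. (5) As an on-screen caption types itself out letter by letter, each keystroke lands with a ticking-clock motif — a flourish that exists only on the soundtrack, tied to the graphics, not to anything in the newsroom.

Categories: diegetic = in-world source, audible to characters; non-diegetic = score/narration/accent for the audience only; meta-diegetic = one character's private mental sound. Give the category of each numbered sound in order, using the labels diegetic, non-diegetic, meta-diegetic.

diegetic, diegetic, meta-diegetic, meta-diegetic, non-diegetic

Sound (1): the sound comes from a phone physically present in the location, so diegetic.
(2) is diegetic: it's the actual ambient sound of the location.
(3) the voice is a memory playing only inside Yusra's mind; Rafael can't hear it → meta-diegetic.
(4) is meta-diegetic: Yusra alone 'hears' it — an imagined sound, not present in the space.
Sound (5): sound married to a title/caption — outside the diegesis by definition, so non-diegetic.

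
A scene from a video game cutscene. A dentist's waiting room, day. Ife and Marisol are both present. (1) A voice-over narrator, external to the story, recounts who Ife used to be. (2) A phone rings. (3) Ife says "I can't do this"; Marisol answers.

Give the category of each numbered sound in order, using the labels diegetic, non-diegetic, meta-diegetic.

(1) is non-diegetic: commentary laid over the scene from outside the fiction.
(2) is diegetic: an in-world source (a phone); characters could hear it.
Sound (3): spoken by a character present in the story world, so diegetic.

non-diegetic, diegetic, diegetic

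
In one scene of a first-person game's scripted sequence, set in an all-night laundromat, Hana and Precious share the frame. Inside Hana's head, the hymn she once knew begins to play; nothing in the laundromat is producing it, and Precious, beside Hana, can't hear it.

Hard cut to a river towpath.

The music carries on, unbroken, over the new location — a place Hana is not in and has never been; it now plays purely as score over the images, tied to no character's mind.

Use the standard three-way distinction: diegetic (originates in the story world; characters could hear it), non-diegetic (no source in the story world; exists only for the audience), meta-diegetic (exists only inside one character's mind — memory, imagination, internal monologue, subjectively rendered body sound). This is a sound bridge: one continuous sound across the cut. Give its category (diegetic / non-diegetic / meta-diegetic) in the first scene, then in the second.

meta-diegetic, non-diegetic

Scene one: the music exists only inside Hana's mind; Precious can't hear it → meta-diegetic.
Scene two: it's detached from Hana entirely and plays over unrelated images with no in-world source — conventional underscore → non-diegetic.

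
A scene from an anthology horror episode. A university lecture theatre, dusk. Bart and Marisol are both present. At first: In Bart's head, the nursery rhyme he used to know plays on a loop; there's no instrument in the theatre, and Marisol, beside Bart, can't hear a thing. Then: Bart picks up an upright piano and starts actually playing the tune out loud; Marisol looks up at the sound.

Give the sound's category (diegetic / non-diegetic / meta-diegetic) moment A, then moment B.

Moment A: the tune exists only as Bart's private memory; Marisol can't hear it → meta-diegetic.
Moment B: Bart is now producing it live on an upright piano, in the room, and Marisol hears it → diegetic.

meta-diegetic, diegetic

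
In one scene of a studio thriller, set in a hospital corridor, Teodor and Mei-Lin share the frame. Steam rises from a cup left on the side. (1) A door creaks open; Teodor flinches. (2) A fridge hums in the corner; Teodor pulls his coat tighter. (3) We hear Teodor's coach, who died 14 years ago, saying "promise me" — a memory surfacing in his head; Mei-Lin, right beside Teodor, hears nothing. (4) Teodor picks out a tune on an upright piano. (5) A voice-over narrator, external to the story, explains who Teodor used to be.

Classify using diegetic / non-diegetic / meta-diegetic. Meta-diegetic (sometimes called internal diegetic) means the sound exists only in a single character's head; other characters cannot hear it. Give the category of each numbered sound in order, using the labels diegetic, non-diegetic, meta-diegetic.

(1) a door is a real object/event in the scene's world → diegetic.
(2) it's the actual ambient sound of the location → diegetic.
Sound (3): it's Teodor's recollection rendered as sound; the other character can't hear it, so meta-diegetic.
(4) Teodor is producing the music live, in the story world → diegetic.
(5) commentary laid over the scene from outside the fiction → non-diegetic.

diegetic, diegetic, meta-diegetic, diegetic, non-diegetic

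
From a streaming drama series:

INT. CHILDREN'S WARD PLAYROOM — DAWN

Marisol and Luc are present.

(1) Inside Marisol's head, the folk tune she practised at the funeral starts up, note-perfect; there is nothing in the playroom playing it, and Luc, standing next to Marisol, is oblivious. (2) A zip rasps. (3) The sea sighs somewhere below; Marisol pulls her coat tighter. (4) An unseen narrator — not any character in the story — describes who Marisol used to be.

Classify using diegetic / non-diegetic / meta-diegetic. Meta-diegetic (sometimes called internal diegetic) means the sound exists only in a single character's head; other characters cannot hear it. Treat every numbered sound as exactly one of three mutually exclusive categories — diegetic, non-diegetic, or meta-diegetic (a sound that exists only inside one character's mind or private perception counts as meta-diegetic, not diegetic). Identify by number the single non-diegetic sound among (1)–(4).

Sound (1): it lives in Marisol's subjectivity, not in the playroom, so meta-diegetic.
(2) is diegetic: a zip is a real object/event in the scene's world.
(3) the sea is part of the location's real environment → diegetic.
(4) is non-diegetic: commentary laid over the scene from outside the fiction.
Only (4) is non-diegetic.

4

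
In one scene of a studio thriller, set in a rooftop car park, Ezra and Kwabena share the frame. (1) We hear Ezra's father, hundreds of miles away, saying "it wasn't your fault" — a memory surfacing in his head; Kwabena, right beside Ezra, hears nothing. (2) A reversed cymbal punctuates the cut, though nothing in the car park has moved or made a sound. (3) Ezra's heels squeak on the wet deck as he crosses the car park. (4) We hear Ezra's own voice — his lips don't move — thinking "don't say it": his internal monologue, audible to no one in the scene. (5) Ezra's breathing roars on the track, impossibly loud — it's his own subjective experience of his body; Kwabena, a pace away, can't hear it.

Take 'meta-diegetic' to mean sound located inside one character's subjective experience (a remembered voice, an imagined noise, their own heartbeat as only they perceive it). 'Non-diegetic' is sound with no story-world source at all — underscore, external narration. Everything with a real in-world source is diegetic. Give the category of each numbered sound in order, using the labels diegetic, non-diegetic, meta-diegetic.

(1) it's Ezra's recollection rendered as sound; the other character can't hear it → meta-diegetic.
(2) it's a sound-design accent with no in-world source; no one in the scene can hear it → non-diegetic.
(3) is diegetic: a character's body making contact with the set — an in-world sound.
(4) it's Ezra's unspoken thought, heard only by the audience via his subjectivity → meta-diegetic.
(5) is meta-diegetic: point-of-audition from inside Ezra's body; not a sound in the room.

meta-diegetic, non-diegetic, diegetic, meta-diegetic, meta-diegetic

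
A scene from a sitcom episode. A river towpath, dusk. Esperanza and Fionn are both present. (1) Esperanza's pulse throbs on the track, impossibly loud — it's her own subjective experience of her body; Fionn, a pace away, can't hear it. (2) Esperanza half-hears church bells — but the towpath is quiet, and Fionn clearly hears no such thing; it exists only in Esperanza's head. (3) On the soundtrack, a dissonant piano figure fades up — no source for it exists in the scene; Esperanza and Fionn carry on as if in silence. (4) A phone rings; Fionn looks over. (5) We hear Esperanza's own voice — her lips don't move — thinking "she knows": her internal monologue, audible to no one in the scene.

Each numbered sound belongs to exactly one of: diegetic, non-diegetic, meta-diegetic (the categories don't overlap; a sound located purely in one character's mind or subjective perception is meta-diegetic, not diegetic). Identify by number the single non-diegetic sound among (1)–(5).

(1) is meta-diegetic: it's Esperanza's internal bodily sensation rendered as sound; only Esperanza 'hears' it.
(2) Esperanza alone 'hears' it — an imagined sound, not present in the space → meta-diegetic.
(3) score with no on-screen or off-screen source; it exists for the audience alone → non-diegetic.
Sound (4): a phone is a real object/event in the scene's world, so diegetic.
(5) Esperanza's thought-voice: a private mental sound no other character can hear → meta-diegetic.
Only (3) is non-diegetic.

3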